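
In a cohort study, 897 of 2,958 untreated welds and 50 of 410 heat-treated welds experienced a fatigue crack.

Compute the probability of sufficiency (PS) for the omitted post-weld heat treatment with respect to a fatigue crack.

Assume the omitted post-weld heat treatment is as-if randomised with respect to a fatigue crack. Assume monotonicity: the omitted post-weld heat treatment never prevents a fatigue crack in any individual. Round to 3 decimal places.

p₁ = P(outcome | exposed) = 897/2958 = 0.30325
p₀ = P(outcome | unexposed) = 50/410 = 0.12195
Under exogeneity and monotonicity, PS = (p₁ − p₀) / (1 − p₀).
PS = (0.30325 − 0.12195) / (1 − 0.12195) = 0.18129 / 0.87805 ≈ 0.2065

PS ≈ 0.206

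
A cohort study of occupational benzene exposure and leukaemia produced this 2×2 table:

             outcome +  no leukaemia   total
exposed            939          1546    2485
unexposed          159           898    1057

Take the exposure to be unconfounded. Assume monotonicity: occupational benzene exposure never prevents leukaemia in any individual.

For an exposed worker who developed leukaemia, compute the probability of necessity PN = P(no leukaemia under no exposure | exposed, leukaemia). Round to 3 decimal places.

PN ≈ 0.602

p₁ = P(outcome | exposed) = 939/2485 = 0.37787
p₀ = P(outcome | unexposed) = 159/1057 = 0.15043
Under exogeneity and monotonicity, PN = (p₁ − p₀)/p₁.
PN = (0.37787 − 0.15043) / 0.37787 ≈ 0.6019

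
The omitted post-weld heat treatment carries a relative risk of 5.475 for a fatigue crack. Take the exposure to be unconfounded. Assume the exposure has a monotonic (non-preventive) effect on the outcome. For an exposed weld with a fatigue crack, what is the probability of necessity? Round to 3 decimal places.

Under exogeneity and monotonicity, PN = (RR − 1) / RR = 1 − 1/RR.
PN = (5.475 − 1) / 5.475 = 4.475 / 5.475 ≈ 0.8174

PN ≈ 0.817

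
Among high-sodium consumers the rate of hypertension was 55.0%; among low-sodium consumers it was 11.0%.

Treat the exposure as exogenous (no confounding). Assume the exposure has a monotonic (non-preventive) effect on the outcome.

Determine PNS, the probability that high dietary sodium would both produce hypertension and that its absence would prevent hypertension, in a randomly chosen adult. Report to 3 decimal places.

PNS ≈ 0.440

p₁ = 0.55, p₀ = 0.11.
Under exogeneity and monotonicity, PNS = p₁ − p₀.
PNS = 0.55 − 0.11 = 0.44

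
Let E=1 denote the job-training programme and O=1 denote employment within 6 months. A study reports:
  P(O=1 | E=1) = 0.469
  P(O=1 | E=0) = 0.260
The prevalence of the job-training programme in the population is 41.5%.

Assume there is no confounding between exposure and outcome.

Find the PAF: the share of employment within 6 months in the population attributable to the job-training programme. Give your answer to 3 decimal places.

PAF ≈ 0.250

Let p₁ = 0.469, p₀ = 0.26.
Overall risk P(Y=1) = π·p₁ + (1−π)·p₀ = 0.415×0.469 + 0.585×0.26 = 0.34673.
Under exogeneity, PAF = [P(Y=1) − p₀] / P(Y=1).
PAF = (0.34673 − 0.26) / 0.34673 ≈ 0.2501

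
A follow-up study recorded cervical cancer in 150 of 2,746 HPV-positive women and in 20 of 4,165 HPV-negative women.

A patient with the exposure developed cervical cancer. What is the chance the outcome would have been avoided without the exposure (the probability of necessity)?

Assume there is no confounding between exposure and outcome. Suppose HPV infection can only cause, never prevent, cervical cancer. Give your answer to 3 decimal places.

p₁ = P(outcome | exposed) = 150/2746 = 0.054625
p₀ = P(outcome | unexposed) = 20/4165 = 0.0048019
Under exogeneity and monotonicity, PN = (p₁ − p₀) / p₁.
PN = (0.054625 − 0.0048019) / 0.054625 = 0.049823 / 0.054625 ≈ 0.9121

PN ≈ 0.912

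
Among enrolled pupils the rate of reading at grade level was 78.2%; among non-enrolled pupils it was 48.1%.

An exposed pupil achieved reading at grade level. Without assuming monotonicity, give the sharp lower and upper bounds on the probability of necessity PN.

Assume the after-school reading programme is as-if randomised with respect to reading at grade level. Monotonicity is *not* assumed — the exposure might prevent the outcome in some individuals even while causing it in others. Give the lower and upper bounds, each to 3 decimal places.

p₁ = 0.782, p₀ = 0.481.
Under exogeneity alone the bounds on PN are max{0,(p₁−p₀)/p₁} ≤ PN ≤ min{1,(1−p₀)/p₁}.
  lower = (p₁ − p₀)/p₁ = 0.301 / 0.782 ≈ 0.3849
  upper = min{1, (1 − p₀)/p₁} = 0.519 / 0.782 ≈ 0.6637

0.385 ≤ PN ≤ 0.664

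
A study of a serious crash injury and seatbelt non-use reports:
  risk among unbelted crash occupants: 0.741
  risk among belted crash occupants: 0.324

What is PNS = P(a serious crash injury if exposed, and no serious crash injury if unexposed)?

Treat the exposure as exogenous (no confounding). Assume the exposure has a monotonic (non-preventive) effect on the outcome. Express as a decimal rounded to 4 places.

Let p₁ = 0.741, p₀ = 0.324.
Under exogeneity and monotonicity, PNS = p₁ − p₀.
PNS = 0.741 − 0.324 = 0.417

PNS ≈ 0.4170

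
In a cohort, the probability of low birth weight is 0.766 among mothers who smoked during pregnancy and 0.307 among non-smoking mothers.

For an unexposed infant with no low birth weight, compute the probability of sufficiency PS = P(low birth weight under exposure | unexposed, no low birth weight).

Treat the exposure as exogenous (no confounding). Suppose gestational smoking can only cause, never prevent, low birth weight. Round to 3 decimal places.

PS ≈ 0.662

Let p₁ = 0.766, p₀ = 0.307.
Under exogeneity and monotonicity, PS = (p₁ − p₀) / (1 − p₀).
PS = (0.766 − 0.307) / (1 − 0.307) = 0.459 / 0.693 ≈ 0.6623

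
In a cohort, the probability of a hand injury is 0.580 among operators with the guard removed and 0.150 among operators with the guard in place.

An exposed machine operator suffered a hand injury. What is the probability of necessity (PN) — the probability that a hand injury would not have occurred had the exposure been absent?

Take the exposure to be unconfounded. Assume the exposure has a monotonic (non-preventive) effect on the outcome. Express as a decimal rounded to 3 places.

Let p₁ = 0.58, p₀ = 0.15.
Under exogeneity and monotonicity, PN = (p₁ − p₀) / p₁.
PN = (0.58 − 0.15) / 0.58 = 0.43 / 0.58 ≈ 0.7414

PN ≈ 0.741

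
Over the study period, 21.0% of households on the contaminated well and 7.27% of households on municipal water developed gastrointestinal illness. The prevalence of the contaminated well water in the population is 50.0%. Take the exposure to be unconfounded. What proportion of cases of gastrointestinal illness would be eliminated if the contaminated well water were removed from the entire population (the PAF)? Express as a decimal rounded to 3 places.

PAF ≈ 0.486

p₁ = 0.21, p₀ = 0.0727.
Overall risk P(Y=1) = π·p₁ + (1−π)·p₀ = 0.5×0.21 + 0.5×0.0727 = 0.14135.
Under exogeneity, PAF = [P(Y=1) − p₀] / P(Y=1).
PAF = (0.14135 − 0.0727) / 0.14135 ≈ 0.4857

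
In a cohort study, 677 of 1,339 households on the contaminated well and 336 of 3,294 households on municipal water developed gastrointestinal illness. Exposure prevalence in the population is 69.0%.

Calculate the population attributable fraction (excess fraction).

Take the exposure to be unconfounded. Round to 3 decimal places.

PAF ≈ 0.732

p₁ = P(outcome | exposed) = 677/1339 = 0.5056
p₀ = P(outcome | unexposed) = 336/3294 = 0.102
Overall risk P(Y=1) = π·p₁ + (1−π)·p₀ = 0.69×0.5056 + 0.31×0.102 = 0.38049.
Under exogeneity, PAF = [P(Y=1) − p₀] / P(Y=1).
PAF = (0.38049 − 0.102) / 0.38049 ≈ 0.7319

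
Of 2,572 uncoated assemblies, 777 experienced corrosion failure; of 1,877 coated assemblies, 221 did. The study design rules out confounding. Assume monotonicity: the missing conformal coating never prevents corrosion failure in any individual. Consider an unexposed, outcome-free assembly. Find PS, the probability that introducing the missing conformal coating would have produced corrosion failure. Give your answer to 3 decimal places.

PS ≈ 0.209

p₁ = P(outcome | exposed) = 777/2572 = 0.3021
p₀ = P(outcome | unexposed) = 221/1877 = 0.11774
Under exogeneity and monotonicity, PS = (p₁ − p₀) / (1 − p₀).
PS = (0.3021 − 0.11774) / (1 − 0.11774) = 0.18436 / 0.88226 ≈ 0.2090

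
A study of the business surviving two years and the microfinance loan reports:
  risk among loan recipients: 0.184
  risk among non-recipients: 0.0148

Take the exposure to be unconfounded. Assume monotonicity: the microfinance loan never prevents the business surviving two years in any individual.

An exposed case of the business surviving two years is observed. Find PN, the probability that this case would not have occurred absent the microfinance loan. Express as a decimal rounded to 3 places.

Let p₁ = 0.184, p₀ = 0.0148.
Under exogeneity and monotonicity, PN = (p₁ − p₀) / p₁.
PN = (0.184 − 0.0148) / 0.184 = 0.1692 / 0.184 ≈ 0.9196

PN ≈ 0.920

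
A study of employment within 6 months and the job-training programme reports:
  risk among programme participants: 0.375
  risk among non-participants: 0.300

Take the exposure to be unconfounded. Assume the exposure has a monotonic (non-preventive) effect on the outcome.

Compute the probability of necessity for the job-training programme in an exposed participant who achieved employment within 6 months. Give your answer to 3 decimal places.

Let p₁ = 0.375, p₀ = 0.3.
Under exogeneity and monotonicity, PN = (p₁ − p₀) / p₁.
PN = (0.375 − 0.3) / 0.375 = 0.075 / 0.375 ≈ 0.2000

PN ≈ 0.200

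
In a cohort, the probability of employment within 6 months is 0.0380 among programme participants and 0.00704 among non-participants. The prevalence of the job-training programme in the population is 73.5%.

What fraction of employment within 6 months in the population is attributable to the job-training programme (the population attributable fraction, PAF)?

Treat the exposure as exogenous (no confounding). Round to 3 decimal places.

Let p₁ = 0.038, p₀ = 0.00704.
Overall risk P(Y=1) = π·p₁ + (1−π)·p₀ = 0.735×0.038 + 0.265×0.00704 = 0.029796.
Under exogeneity, PAF = [P(Y=1) − p₀] / P(Y=1).
PAF = (0.029796 − 0.00704) / 0.029796 ≈ 0.7637

PAF ≈ 0.764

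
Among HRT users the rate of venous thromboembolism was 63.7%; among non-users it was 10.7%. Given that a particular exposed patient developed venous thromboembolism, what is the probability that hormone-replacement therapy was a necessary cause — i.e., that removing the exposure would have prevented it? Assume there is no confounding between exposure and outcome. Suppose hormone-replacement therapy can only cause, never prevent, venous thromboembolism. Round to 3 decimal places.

PN ≈ 0.832

p₁ = 0.637, p₀ = 0.107.
Under exogeneity and monotonicity, PN = (p₁ − p₀) / p₁.
PN = (0.637 − 0.107) / 0.637 = 0.53 / 0.637 ≈ 0.8320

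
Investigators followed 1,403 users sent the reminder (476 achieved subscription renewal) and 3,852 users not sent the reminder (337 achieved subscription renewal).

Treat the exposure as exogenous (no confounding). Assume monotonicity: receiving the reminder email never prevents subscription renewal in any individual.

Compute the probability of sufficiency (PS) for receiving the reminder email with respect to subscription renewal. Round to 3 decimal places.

p₁ = P(outcome | exposed) = 476/1403 = 0.33927
p₀ = P(outcome | unexposed) = 337/3852 = 0.087487
Under exogeneity and monotonicity, PS = (p₁ − p₀) / (1 − p₀).
PS = (0.33927 − 0.087487) / (1 − 0.087487) = 0.25179 / 0.91251 ≈ 0.2759

PS ≈ 0.276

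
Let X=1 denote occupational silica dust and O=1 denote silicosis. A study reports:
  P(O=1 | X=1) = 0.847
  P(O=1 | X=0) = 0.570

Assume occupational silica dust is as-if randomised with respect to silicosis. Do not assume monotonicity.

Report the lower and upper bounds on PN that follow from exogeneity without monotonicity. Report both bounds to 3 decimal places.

Let p₁ = 0.847, p₀ = 0.57.
Under exogeneity alone the bounds on PN are max{0,(p₁−p₀)/p₁} ≤ PN ≤ min{1,(1−p₀)/p₁}.
  lower = (p₁ − p₀)/p₁ = 0.277 / 0.847 ≈ 0.3270
  upper = min{1, (1 − p₀)/p₁} = 0.43 / 0.847 ≈ 0.5077

0.327 ≤ PN ≤ 0.508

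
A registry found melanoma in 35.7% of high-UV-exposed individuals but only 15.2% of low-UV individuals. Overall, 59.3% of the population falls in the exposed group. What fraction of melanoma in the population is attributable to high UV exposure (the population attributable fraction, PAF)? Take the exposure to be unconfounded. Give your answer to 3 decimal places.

p₁ = 0.357, p₀ = 0.152.
Overall risk P(Y=1) = π·p₁ + (1−π)·p₀ = 0.593×0.357 + 0.407×0.152 = 0.27357.
Under exogeneity, PAF = [P(Y=1) − p₀] / P(Y=1).
PAF = (0.27357 − 0.152) / 0.27357 ≈ 0.4444

PAF ≈ 0.444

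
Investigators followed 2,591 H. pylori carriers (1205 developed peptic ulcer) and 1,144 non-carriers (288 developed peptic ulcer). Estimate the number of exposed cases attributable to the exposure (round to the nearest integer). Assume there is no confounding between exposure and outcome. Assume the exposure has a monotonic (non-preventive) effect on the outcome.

p₁ = P(outcome | exposed) = 1205/2591 = 0.46507
p₀ = P(outcome | unexposed) = 288/1144 = 0.25175
PN = (p₁ − p₀)/p₁ = (0.46507 − 0.25175) / 0.46507 ≈ 0.45869.
Attributable cases ≈ PN × (exposed cases) = 0.45869 × 1205 ≈ 552.72.

about 553 cases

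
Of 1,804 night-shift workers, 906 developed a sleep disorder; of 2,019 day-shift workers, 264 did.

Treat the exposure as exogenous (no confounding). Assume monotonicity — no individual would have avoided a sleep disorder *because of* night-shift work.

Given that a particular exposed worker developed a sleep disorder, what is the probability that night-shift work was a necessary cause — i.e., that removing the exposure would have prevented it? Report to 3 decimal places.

p₁ = P(outcome | exposed) = 906/1804 = 0.50222
p₀ = P(outcome | unexposed) = 264/2019 = 0.13076
Under exogeneity and monotonicity, PN = (p₁ − p₀) / p₁.
PN = (0.50222 − 0.13076) / 0.50222 = 0.37146 / 0.50222 ≈ 0.7396

PN ≈ 0.740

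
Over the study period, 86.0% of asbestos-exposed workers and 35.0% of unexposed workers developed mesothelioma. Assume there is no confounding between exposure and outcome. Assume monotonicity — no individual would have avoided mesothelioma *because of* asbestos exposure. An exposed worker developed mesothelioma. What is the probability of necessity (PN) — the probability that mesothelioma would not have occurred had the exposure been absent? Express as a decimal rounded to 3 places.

p₁ = 0.86, p₀ = 0.35.
Under exogeneity and monotonicity, PN = (p₁ − p₀) / p₁.
PN = (0.86 − 0.35) / 0.86 = 0.51 / 0.86 ≈ 0.5930

PN ≈ 0.593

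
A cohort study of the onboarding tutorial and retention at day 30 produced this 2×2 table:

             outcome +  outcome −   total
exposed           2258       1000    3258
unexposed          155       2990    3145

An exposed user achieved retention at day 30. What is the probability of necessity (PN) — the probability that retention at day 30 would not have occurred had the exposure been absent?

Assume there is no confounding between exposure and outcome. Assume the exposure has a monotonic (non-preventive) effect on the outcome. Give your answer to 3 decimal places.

PN ≈ 0.929

p₁ = P(outcome | exposed) = 2258/3258 = 0.69306
p₀ = P(outcome | unexposed) = 155/3145 = 0.049285
Under exogeneity and monotonicity, PN = (p₁ − p₀)/p₁.
PN = (0.69306 − 0.049285) / 0.69306 ≈ 0.9289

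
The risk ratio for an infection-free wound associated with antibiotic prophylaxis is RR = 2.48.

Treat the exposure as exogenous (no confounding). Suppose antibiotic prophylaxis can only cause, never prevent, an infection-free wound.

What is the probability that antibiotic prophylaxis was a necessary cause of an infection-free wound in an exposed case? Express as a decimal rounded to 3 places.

PN ≈ 0.597

Under exogeneity and monotonicity, PN = (RR − 1) / RR = 1 − 1/RR.
PN = (2.48 − 1) / 2.48 = 1.48 / 2.48 ≈ 0.5968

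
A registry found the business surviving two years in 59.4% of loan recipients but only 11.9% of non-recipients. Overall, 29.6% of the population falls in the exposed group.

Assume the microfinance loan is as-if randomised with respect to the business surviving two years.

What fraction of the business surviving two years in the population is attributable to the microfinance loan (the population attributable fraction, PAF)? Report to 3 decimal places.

PAF ≈ 0.542

p₁ = 0.594, p₀ = 0.119.
Overall risk P(Y=1) = π·p₁ + (1−π)·p₀ = 0.296×0.594 + 0.704×0.119 = 0.2596.
Under exogeneity, PAF = [P(Y=1) − p₀] / P(Y=1).
PAF = (0.2596 − 0.119) / 0.2596 ≈ 0.5416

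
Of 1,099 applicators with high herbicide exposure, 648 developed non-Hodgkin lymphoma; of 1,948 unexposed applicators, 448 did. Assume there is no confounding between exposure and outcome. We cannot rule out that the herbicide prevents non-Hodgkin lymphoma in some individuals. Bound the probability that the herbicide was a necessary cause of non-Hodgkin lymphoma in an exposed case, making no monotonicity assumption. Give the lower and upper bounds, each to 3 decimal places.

p₁ = P(outcome | exposed) = 648/1099 = 0.58963
p₀ = P(outcome | unexposed) = 448/1948 = 0.22998
Under exogeneity alone the bounds on PN are max{0,(p₁−p₀)/p₁} ≤ PN ≤ min{1,(1−p₀)/p₁}.
  lower = (p₁ − p₀)/p₁ = 0.35965 / 0.58963 ≈ 0.6100
  upper = min{1, (1 − p₀)/p₁} = 0.77002 / 0.58963 ≈ 1.3059 → capped at 1

0.610 ≤ PN ≤ 1.000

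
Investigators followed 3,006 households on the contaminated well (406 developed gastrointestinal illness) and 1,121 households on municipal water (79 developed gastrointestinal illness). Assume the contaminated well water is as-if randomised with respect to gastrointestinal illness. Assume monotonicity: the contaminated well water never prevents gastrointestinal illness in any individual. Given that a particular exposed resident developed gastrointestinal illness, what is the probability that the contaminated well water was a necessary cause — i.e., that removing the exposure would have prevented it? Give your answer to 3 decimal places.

PN ≈ 0.478

p₁ = P(outcome | exposed) = 406/3006 = 0.13506
p₀ = P(outcome | unexposed) = 79/1121 = 0.070473
Under exogeneity and monotonicity, PN = (p₁ − p₀) / p₁.
PN = (0.13506 − 0.070473) / 0.13506 = 0.06459 / 0.13506 ≈ 0.4782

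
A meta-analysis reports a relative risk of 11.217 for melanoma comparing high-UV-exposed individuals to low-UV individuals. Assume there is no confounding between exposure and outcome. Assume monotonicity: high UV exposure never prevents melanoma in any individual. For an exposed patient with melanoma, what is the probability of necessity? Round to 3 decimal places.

PN ≈ 0.911

Under exogeneity and monotonicity, PN = (RR − 1) / RR = 1 − 1/RR.
PN = (11.217 − 1) / 11.217 = 10.22 / 11.217 ≈ 0.9108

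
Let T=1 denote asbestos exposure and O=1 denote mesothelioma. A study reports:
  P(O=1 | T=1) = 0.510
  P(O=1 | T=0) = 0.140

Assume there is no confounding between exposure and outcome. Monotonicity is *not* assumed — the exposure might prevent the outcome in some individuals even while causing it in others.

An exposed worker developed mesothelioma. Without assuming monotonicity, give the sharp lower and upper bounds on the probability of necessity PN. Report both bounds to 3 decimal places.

0.725 ≤ PN ≤ 1.000

Let p₁ = 0.51, p₀ = 0.14.
Under exogeneity alone the bounds on PN are max{0,(p₁−p₀)/p₁} ≤ PN ≤ min{1,(1−p₀)/p₁}.
  lower = (p₁ − p₀)/p₁ = 0.37 / 0.51 ≈ 0.7255
  upper = min{1, (1 − p₀)/p₁} = 0.86 / 0.51 ≈ 1.6863 → capped at 1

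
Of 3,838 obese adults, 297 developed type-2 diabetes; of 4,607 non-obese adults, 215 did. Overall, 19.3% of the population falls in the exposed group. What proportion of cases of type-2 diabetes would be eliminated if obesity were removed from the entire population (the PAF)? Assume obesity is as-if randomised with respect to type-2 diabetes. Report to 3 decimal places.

PAF ≈ 0.113

p₁ = P(outcome | exposed) = 297/3838 = 0.077384
p₀ = P(outcome | unexposed) = 215/4607 = 0.046668
Overall risk P(Y=1) = π·p₁ + (1−π)·p₀ = 0.193×0.077384 + 0.807×0.046668 = 0.052596.
Under exogeneity, PAF = [P(Y=1) − p₀] / P(Y=1).
PAF = (0.052596 − 0.046668) / 0.052596 ≈ 0.1127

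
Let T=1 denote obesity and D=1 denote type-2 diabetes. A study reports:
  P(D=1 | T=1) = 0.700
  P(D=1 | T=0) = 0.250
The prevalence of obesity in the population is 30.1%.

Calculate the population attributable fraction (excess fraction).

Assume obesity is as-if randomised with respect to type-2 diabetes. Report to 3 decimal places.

Let p₁ = 0.7, p₀ = 0.25.
Overall risk P(Y=1) = π·p₁ + (1−π)·p₀ = 0.301×0.7 + 0.699×0.25 = 0.38545.
Under exogeneity, PAF = [P(Y=1) − p₀] / P(Y=1).
PAF = (0.38545 − 0.25) / 0.38545 ≈ 0.3514

PAF ≈ 0.351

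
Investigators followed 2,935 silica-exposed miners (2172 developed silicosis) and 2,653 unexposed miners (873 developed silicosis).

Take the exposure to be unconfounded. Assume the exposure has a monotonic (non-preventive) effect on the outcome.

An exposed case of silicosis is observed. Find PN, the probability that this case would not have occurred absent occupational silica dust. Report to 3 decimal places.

p₁ = P(outcome | exposed) = 2172/2935 = 0.74003
p₀ = P(outcome | unexposed) = 873/2653 = 0.32906
Under exogeneity and monotonicity, PN = (p₁ − p₀) / p₁.
PN = (0.74003 − 0.32906) / 0.74003 = 0.41097 / 0.74003 ≈ 0.5553

PN ≈ 0.555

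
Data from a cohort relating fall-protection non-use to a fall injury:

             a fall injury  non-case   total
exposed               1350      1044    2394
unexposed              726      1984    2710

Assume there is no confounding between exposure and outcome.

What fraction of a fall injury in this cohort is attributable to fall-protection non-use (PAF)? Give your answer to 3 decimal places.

PAF ≈ 0.341

p₁ = P(outcome | exposed) = 1350/2394 = 0.56391
p₀ = P(outcome | unexposed) = 726/2710 = 0.2679
Exposure prevalence π = 2394/5104 = 0.46904; overall risk P(Y=1) = 0.40674.
Under exogeneity, PAF = [P(Y=1) − p₀]/P(Y=1).
PAF = (0.40674 − 0.2679) / 0.40674 ≈ 0.3414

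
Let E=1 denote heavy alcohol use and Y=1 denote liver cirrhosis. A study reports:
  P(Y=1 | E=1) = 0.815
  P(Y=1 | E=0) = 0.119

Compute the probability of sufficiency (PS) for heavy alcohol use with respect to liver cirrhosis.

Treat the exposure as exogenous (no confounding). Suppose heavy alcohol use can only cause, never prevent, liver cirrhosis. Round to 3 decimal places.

Let p₁ = 0.815, p₀ = 0.119.
Under exogeneity and monotonicity, PS = (p₁ − p₀) / (1 − p₀).
PS = (0.815 − 0.119) / (1 − 0.119) = 0.696 / 0.881 ≈ 0.7900

PS ≈ 0.790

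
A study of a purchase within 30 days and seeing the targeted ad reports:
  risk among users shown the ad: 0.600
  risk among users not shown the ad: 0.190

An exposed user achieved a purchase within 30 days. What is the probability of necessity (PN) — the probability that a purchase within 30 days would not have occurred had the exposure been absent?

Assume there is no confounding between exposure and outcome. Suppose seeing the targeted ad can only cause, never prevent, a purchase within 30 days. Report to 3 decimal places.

Let p₁ = 0.6, p₀ = 0.19.
Under exogeneity and monotonicity, PN = (p₁ − p₀) / p₁.
PN = (0.6 − 0.19) / 0.6 = 0.41 / 0.6 ≈ 0.6833

PN ≈ 0.683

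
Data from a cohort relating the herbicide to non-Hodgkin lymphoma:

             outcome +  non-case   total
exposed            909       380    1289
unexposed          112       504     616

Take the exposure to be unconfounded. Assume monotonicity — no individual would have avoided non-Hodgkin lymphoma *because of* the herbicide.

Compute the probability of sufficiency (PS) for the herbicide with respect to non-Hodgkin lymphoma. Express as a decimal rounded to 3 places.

PS ≈ 0.640

p₁ = P(outcome | exposed) = 909/1289 = 0.7052
p₀ = P(outcome | unexposed) = 112/616 = 0.18182
Under exogeneity and monotonicity, PS = (p₁ − p₀) / (1 − p₀).
PS = (0.7052 − 0.18182) / (1 − 0.18182) = 0.52338 / 0.81818 ≈ 0.6397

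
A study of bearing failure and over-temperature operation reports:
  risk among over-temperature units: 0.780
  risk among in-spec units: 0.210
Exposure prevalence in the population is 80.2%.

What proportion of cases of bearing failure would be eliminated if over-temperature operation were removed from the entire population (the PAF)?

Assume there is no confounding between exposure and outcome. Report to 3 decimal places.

Let p₁ = 0.78, p₀ = 0.21.
Overall risk P(Y=1) = π·p₁ + (1−π)·p₀ = 0.802×0.78 + 0.198×0.21 = 0.66714.
Under exogeneity, PAF = [P(Y=1) − p₀] / P(Y=1).
PAF = (0.66714 − 0.21) / 0.66714 ≈ 0.6852

PAF ≈ 0.685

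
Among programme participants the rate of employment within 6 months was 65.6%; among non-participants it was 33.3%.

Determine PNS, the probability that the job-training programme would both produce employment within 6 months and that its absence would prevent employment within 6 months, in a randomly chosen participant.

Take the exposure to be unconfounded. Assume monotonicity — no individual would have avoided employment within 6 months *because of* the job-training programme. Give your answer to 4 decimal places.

PNS ≈ 0.3230

p₁ = 0.656, p₀ = 0.333.
Under exogeneity and monotonicity, PNS = p₁ − p₀.
PNS = 0.656 − 0.333 = 0.323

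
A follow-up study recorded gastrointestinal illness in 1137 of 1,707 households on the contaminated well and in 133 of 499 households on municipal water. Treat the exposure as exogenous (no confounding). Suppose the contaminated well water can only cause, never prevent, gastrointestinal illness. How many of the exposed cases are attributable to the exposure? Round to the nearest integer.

p₁ = P(outcome | exposed) = 1137/1707 = 0.66608
p₀ = P(outcome | unexposed) = 133/499 = 0.26653
PN = (p₁ − p₀)/p₁ = (0.66608 − 0.26653) / 0.66608 ≈ 0.59985.
Attributable cases ≈ PN × (exposed cases) = 0.59985 × 1137 ≈ 682.03.

about 682 cases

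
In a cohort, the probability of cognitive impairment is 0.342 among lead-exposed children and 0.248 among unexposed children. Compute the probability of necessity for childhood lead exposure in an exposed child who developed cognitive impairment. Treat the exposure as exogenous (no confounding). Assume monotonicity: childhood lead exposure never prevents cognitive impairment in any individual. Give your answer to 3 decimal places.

Let p₁ = 0.342, p₀ = 0.248.
Under exogeneity and monotonicity, PN = (p₁ − p₀) / p₁.
PN = (0.342 − 0.248) / 0.342 = 0.094 / 0.342 ≈ 0.2749

PN ≈ 0.275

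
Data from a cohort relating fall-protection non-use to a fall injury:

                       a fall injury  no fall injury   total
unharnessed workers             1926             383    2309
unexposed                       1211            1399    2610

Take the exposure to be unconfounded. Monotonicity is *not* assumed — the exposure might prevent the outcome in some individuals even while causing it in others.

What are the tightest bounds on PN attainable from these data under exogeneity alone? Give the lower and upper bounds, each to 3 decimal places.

p₁ = P(outcome | exposed) = 1926/2309 = 0.83413
p₀ = P(outcome | unexposed) = 1211/2610 = 0.46398
Under exogeneity alone the bounds on PN are max{0,(p₁−p₀)/p₁} ≤ PN ≤ min{1,(1−p₀)/p₁}.
  lower = (p₁ − p₀)/p₁ = 0.37014 / 0.83413 ≈ 0.4437
  upper = min{1, (1 − p₀)/p₁} = 0.53602 / 0.83413 ≈ 0.6426

0.444 ≤ PN ≤ 0.643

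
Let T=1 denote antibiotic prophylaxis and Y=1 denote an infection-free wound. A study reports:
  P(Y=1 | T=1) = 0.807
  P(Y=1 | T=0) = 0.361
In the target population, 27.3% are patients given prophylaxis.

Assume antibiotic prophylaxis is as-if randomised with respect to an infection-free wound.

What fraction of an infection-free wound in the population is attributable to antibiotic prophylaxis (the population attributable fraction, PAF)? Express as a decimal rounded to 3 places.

PAF ≈ 0.252

Let p₁ = 0.807, p₀ = 0.361.
Overall risk P(Y=1) = π·p₁ + (1−π)·p₀ = 0.273×0.807 + 0.727×0.361 = 0.48276.
Under exogeneity, PAF = [P(Y=1) − p₀] / P(Y=1).
PAF = (0.48276 − 0.361) / 0.48276 ≈ 0.2522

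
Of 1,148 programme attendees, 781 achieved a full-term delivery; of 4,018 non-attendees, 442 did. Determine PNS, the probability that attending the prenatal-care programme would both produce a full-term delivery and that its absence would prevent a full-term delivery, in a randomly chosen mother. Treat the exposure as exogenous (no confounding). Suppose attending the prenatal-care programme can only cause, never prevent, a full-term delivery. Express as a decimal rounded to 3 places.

PNS ≈ 0.570

p₁ = P(outcome | exposed) = 781/1148 = 0.68031
p₀ = P(outcome | unexposed) = 442/4018 = 0.11
Under exogeneity and monotonicity, PNS = p₁ − p₀.
PNS = 0.68031 − 0.11 = 0.57031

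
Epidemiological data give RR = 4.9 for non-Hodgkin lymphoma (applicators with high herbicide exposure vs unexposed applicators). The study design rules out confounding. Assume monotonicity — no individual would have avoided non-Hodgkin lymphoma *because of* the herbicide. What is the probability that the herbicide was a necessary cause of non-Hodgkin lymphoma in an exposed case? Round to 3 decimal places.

PN ≈ 0.796

Under exogeneity and monotonicity, PN = (RR − 1) / RR = 1 − 1/RR.
PN = (4.9 − 1) / 4.9 = 3.9 / 4.9 ≈ 0.7959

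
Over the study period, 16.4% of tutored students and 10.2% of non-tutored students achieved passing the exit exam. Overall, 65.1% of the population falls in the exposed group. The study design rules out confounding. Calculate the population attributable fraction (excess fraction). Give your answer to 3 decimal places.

PAF ≈ 0.284

p₁ = 0.164, p₀ = 0.102.
Overall risk P(Y=1) = π·p₁ + (1−π)·p₀ = 0.651×0.164 + 0.349×0.102 = 0.14236.
Under exogeneity, PAF = [P(Y=1) − p₀] / P(Y=1).
PAF = (0.14236 − 0.102) / 0.14236 ≈ 0.2835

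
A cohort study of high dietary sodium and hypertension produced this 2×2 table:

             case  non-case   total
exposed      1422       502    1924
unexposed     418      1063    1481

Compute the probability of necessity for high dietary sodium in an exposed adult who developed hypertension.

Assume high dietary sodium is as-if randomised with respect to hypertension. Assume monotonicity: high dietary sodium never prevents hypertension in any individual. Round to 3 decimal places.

PN ≈ 0.618

p₁ = P(outcome | exposed) = 1422/1924 = 0.73909
p₀ = P(outcome | unexposed) = 418/1481 = 0.28224
Under exogeneity and monotonicity, PN = (p₁ − p₀)/p₁.
PN = (0.73909 − 0.28224) / 0.73909 ≈ 0.6181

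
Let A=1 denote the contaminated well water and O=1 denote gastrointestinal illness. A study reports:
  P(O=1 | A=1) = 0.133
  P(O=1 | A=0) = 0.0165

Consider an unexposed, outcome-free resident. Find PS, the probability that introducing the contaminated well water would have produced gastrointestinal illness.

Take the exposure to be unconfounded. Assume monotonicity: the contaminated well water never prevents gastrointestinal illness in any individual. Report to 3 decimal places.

PS ≈ 0.118

Let p₁ = 0.133, p₀ = 0.0165.
Under exogeneity and monotonicity, PS = (p₁ − p₀) / (1 − p₀).
PS = (0.133 − 0.0165) / (1 − 0.0165) = 0.1165 / 0.9835 ≈ 0.1185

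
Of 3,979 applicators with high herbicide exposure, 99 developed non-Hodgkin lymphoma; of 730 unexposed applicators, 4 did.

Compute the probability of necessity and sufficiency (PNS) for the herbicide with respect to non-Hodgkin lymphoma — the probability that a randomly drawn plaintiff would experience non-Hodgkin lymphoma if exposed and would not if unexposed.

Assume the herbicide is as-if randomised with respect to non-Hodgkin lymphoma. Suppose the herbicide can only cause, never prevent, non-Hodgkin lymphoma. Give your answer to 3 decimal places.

PNS ≈ 0.019

p₁ = P(outcome | exposed) = 99/3979 = 0.024881
p₀ = P(outcome | unexposed) = 4/730 = 0.0054795
Under exogeneity and monotonicity, PNS = p₁ − p₀.
PNS = 0.024881 − 0.0054795 = 0.019401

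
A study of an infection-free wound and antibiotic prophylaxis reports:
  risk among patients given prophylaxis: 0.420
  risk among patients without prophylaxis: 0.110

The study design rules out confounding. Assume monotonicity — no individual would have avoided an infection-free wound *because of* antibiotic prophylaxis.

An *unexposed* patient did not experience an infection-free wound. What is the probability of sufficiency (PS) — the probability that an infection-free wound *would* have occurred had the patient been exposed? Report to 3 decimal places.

PS ≈ 0.348

Let p₁ = 0.42, p₀ = 0.11.
Under exogeneity and monotonicity, PS = (p₁ − p₀) / (1 − p₀).
PS = (0.42 − 0.11) / (1 − 0.11) = 0.31 / 0.89 ≈ 0.3483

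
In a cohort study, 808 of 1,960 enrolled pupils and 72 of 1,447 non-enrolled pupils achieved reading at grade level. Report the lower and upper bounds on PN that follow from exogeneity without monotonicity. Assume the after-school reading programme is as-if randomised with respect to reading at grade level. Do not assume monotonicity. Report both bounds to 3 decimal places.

p₁ = P(outcome | exposed) = 808/1960 = 0.41224
p₀ = P(outcome | unexposed) = 72/1447 = 0.049758
Under exogeneity alone the bounds on PN are max{0,(p₁−p₀)/p₁} ≤ PN ≤ min{1,(1−p₀)/p₁}.
  lower = (p₁ − p₀)/p₁ = 0.36249 / 0.41224 ≈ 0.8793
  upper = min{1, (1 − p₀)/p₁} = 0.95024 / 0.41224 ≈ 2.3050 → capped at 1

0.879 ≤ PN ≤ 1.000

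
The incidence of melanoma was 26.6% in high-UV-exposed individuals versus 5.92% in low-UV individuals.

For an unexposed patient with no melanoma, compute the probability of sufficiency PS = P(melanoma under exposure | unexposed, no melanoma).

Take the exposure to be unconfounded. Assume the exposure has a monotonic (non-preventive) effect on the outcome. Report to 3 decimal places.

PS ≈ 0.220

p₁ = 0.266, p₀ = 0.0592.
Under exogeneity and monotonicity, PS = (p₁ − p₀) / (1 − p₀).
PS = (0.266 − 0.0592) / (1 − 0.0592) = 0.2068 / 0.9408 ≈ 0.2198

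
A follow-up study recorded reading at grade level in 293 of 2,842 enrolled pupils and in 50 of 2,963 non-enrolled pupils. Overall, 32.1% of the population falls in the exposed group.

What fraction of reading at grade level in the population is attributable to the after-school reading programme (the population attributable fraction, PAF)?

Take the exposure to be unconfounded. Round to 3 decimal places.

p₁ = P(outcome | exposed) = 293/2842 = 0.1031
p₀ = P(outcome | unexposed) = 50/2963 = 0.016875
Overall risk P(Y=1) = π·p₁ + (1−π)·p₀ = 0.321×0.1031 + 0.679×0.016875 = 0.044552.
Under exogeneity, PAF = [P(Y=1) − p₀] / P(Y=1).
PAF = (0.044552 − 0.016875) / 0.044552 ≈ 0.6212

PAF ≈ 0.621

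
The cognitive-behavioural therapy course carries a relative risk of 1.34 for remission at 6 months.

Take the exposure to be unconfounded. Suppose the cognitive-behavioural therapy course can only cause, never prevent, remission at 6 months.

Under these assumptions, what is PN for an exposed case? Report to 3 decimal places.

PN ≈ 0.254

Under exogeneity and monotonicity, PN = (RR − 1) / RR = 1 − 1/RR.
PN = (1.34 − 1) / 1.34 = 0.34 / 1.34 ≈ 0.2537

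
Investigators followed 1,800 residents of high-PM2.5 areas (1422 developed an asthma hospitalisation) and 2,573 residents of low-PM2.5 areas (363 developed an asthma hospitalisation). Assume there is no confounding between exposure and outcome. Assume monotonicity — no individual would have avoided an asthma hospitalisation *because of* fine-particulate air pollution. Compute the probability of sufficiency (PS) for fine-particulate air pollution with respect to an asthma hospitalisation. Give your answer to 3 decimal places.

PS ≈ 0.756

p₁ = P(outcome | exposed) = 1422/1800 = 0.79
p₀ = P(outcome | unexposed) = 363/2573 = 0.14108
Under exogeneity and monotonicity, PS = (p₁ − p₀) / (1 − p₀).
PS = (0.79 − 0.14108) / (1 − 0.14108) = 0.64892 / 0.85892 ≈ 0.7555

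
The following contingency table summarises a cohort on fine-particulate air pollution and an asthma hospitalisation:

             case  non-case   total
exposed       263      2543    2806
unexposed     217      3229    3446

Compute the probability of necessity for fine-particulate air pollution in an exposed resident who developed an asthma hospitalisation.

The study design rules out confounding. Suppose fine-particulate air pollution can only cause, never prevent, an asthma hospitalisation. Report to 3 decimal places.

p₁ = P(outcome | exposed) = 263/2806 = 0.093728
p₀ = P(outcome | unexposed) = 217/3446 = 0.062972
Under exogeneity and monotonicity, PN = (p₁ − p₀)/p₁.
PN = (0.093728 − 0.062972) / 0.093728 ≈ 0.3281

PN ≈ 0.328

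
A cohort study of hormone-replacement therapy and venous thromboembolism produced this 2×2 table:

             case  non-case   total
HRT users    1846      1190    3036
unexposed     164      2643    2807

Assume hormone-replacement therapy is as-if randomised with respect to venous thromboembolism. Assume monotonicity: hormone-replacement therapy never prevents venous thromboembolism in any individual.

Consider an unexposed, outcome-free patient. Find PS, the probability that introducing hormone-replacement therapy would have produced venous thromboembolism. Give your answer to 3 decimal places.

PS ≈ 0.584

p₁ = P(outcome | exposed) = 1846/3036 = 0.60804
p₀ = P(outcome | unexposed) = 164/2807 = 0.058425
Under exogeneity and monotonicity, PS = (p₁ − p₀)/(1 − p₀).
PS = (0.60804 − 0.058425) / 0.94157 ≈ 0.5837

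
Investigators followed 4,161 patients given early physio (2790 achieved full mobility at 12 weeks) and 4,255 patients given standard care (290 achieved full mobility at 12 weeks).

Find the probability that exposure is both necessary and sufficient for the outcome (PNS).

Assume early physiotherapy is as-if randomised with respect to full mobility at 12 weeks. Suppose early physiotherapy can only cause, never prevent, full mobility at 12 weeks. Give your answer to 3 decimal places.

PNS ≈ 0.602

p₁ = P(outcome | exposed) = 2790/4161 = 0.67051
p₀ = P(outcome | unexposed) = 290/4255 = 0.068155
Under exogeneity and monotonicity, PNS = p₁ − p₀.
PNS = 0.67051 − 0.068155 = 0.60236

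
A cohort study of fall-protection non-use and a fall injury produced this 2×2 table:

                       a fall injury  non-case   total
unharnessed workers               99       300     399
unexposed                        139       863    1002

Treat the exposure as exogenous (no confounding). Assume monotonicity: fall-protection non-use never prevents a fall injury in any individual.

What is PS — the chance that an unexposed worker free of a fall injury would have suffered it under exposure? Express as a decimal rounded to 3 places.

p₁ = P(outcome | exposed) = 99/399 = 0.24812
p₀ = P(outcome | unexposed) = 139/1002 = 0.13872
Under exogeneity and monotonicity, PS = (p₁ − p₀)/(1 − p₀).
PS = (0.24812 − 0.13872) / 0.86128 ≈ 0.1270

PS ≈ 0.127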